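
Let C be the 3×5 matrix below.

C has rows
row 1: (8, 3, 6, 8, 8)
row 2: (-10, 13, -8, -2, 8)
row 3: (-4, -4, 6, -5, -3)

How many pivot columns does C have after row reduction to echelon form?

3

Row reduce to echelon form.
R2 ← R2 + (5/4)·R1: [0, 67/4, -1/2, 8, 18]
R3 ← R3 + (1/2)·R1: [0, -5/2, 9, -1, 1]
R3 ← R3 + (10/67)·R2: [0, 0, 598/67, 13/67, 247/67]
Echelon form has 3 nonzero rows, so rank(C) = 3.
Each nonzero row contributes one pivot column: 3 pivot columns.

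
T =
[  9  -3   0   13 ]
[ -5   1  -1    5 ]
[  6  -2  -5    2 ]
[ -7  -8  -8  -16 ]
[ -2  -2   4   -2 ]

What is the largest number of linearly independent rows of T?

Row reduce to echelon form.
R2 ← R2 + (5/9)·R1: [0, -2/3, -1, 110/9]
R3 ← R3 − (2/3)·R1: [0, 0, -5, -20/3]
R4 ← R4 + (7/9)·R1: [0, -31/3, -8, -53/9]
R5 ← R5 + (2/9)·R1: [0, -8/3, 4, 8/9]
R4 ← R4 − (31/2)·R2: [0, 0, 15/2, -586/3]
R5 ← R5 − (4)·R2: [0, 0, 8, -48]
R4 ← R4 + (3/2)·R3: [0, 0, 0, -616/3]
R5 ← R5 + (8/5)·R3: [0, 0, 0, -176/3]
R5 ← R5 − (2/7)·R4: [0, 0, 0, 0]
Echelon form has 4 nonzero rows, so rank(T) = 4.
The rank gives the maximum number of linearly independent rows: 4.

4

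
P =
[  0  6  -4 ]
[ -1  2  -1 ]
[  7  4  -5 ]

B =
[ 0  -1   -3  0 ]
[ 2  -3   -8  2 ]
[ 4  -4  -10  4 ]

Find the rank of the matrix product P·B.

First compute PB:
[[ -4,  -2,  -8,  -4],
 [  0,  -1,  -3,   0],
 [-12,   1,  -3, -12]]
Now row reduce the product.
R3 ← R3 − (3)·R1: [0, 7, 21, 0]
R3 ← R3 + (7)·R2: [0, 0, 0, 0]
2 nonzero rows, so rank(PB) = 2.

2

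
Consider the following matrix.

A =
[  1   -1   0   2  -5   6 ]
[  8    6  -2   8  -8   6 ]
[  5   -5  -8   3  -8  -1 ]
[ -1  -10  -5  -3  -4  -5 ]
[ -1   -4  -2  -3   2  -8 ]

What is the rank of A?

Row reduce to echelon form.
R2 ← R2 − (8)·R1: [0, 14, -2, -8, 32, -42]
R3 ← R3 − (5)·R1: [0, 0, -8, -7, 17, -31]
R4 ← R4 + R1: [0, -11, -5, -1, -9, 1]
R5 ← R5 + R1: [0, -5, -2, -1, -3, -2]
R4 ← R4 + (11/14)·R2: [0, 0, -46/7, -51/7, 113/7, -32]
R5 ← R5 + (5/14)·R2: [0, 0, -19/7, -27/7, 59/7, -17]
R4 ← R4 − (23/28)·R3: [0, 0, 0, -43/28, 61/28, -183/28]
R5 ← R5 − (19/56)·R3: [0, 0, 0, -83/56, 149/56, -363/56]
R5 ← R5 − (83/86)·R4: [0, 0, 0, 0, 24/43, -15/86]
Echelon form has 5 nonzero rows, so rank(A) = 5.

5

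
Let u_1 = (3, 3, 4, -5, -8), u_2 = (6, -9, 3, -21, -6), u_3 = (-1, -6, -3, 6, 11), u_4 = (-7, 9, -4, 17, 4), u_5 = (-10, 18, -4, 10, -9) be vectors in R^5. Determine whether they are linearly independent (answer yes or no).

Form the matrix with these vectors as rows and row reduce.
R2 ← R2 − (2)·R1: [0, -15, -5, -11, 10]
R3 ← R3 + (1/3)·R1: [0, -5, -5/3, 13/3, 25/3]
R4 ← R4 + (7/3)·R1: [0, 16, 16/3, 16/3, -44/3]
R5 ← R5 + (10/3)·R1: [0, 28, 28/3, -20/3, -107/3]
R3 ← R3 − (1/3)·R2: [0, 0, 0, 8, 5]
R4 ← R4 + (16/15)·R2: [0, 0, 0, -32/5, -4]
R5 ← R5 + (28/15)·R2: [0, 0, 0, -136/5, -17]
R4 ← R4 + (4/5)·R3: [0, 0, 0, 0, 0]
R5 ← R5 + (17/5)·R3: [0, 0, 0, 0, 0]
3 nonzero rows, so the 5 vectors span a space of dimension 3.
Since 3 < 5, the vectors are linearly dependent.

no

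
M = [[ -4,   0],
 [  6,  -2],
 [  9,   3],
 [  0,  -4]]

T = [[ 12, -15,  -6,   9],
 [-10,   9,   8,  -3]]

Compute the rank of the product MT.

First compute MT:
[[-48,  60,  24, -36],
 [ 92, -108, -52,  60],
 [ 78, -108, -30,  72],
 [ 40, -36, -32,  12]]
Now row reduce the product.
R2 ← R2 + (23/12)·R1: [0, 7, -6, -9]
R3 ← R3 + (13/8)·R1: [0, -21/2, 9, 27/2]
R4 ← R4 + (5/6)·R1: [0, 14, -12, -18]
R3 ← R3 + (3/2)·R2: [0, 0, 0, 0]
R4 ← R4 − (2)·R2: [0, 0, 0, 0]
2 nonzero rows, so rank(MT) = 2.

2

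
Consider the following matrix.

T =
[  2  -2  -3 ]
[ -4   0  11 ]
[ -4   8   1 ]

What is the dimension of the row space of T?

Row reduce to echelon form.
R2 ← R2 + (2)·R1: [0, -4, 5]
R3 ← R3 + (2)·R1: [0, 4, -5]
R3 ← R3 + R2: [0, 0, 0]
Echelon form has 2 nonzero rows, so rank(T) = 2.
The row space has dimension equal to the rank: 2.

2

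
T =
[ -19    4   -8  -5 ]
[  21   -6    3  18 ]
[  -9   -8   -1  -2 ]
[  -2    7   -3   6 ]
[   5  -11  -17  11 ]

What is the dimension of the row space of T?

4

Row reduce to echelon form.
R2 ← R2 + (21/19)·R1: [0, -30/19, -111/19, 237/19]
R3 ← R3 − (9/19)·R1: [0, -188/19, 53/19, 7/19]
R4 ← R4 − (2/19)·R1: [0, 125/19, -41/19, 124/19]
R5 ← R5 + (5/19)·R1: [0, -189/19, -363/19, 184/19]
R3 ← R3 − (94/15)·R2: [0, 0, 197/5, -389/5]
R4 ← R4 + (25/6)·R2: [0, 0, -53/2, 117/2]
R5 ← R5 − (63/10)·R2: [0, 0, 177/10, -689/10]
R4 ← R4 + (265/394)·R3: [0, 0, 0, 1216/197]
R5 ← R5 − (177/394)·R3: [0, 0, 0, -6688/197]
R5 ← R5 + (11/2)·R4: [0, 0, 0, 0]
Echelon form has 4 nonzero rows, so rank(T) = 4.
The row space has dimension equal to the rank: 4.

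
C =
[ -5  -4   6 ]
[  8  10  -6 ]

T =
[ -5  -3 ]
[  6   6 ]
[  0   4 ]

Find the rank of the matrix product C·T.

First compute CT:
[[  1,  15],
 [ 20,  12]]
Now row reduce the product.
R2 ← R2 − (20)·R1: [0, -288]
2 nonzero rows, so rank(CT) = 2.

2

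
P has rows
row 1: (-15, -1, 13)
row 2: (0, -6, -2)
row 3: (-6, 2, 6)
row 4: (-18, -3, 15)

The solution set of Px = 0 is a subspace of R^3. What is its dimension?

1

Row reduce to echelon form.
R3 ← R3 − (2/5)·R1: [0, 12/5, 4/5]
R4 ← R4 − (6/5)·R1: [0, -9/5, -3/5]
R3 ← R3 + (2/5)·R2: [0, 0, 0]
R4 ← R4 − (3/10)·R2: [0, 0, 0]
2 nonzero rows, so rank(P) = 2.
P has 3 columns; by rank–nullity, nullity = 3 − 2 = 1.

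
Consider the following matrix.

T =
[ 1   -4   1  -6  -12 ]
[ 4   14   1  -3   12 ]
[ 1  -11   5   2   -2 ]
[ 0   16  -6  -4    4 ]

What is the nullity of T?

1

Row reduce to echelon form.
R2 ← R2 − (4)·R1: [0, 30, -3, 21, 60]
R3 ← R3 − R1: [0, -7, 4, 8, 10]
R3 ← R3 + (7/30)·R2: [0, 0, 33/10, 129/10, 24]
R4 ← R4 − (8/15)·R2: [0, 0, -22/5, -76/5, -28]
R4 ← R4 + (4/3)·R3: [0, 0, 0, 2, 4]
4 nonzero rows, so rank(T) = 4.
T has 5 columns; by rank–nullity, nullity = 5 − 4 = 1.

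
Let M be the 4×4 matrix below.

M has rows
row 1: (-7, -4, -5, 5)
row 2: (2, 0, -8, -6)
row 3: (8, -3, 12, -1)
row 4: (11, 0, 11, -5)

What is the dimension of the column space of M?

3

Row reduce to echelon form.
R2 ← R2 + (2/7)·R1: [0, -8/7, -66/7, -32/7]
R3 ← R3 + (8/7)·R1: [0, -53/7, 44/7, 33/7]
R4 ← R4 + (11/7)·R1: [0, -44/7, 22/7, 20/7]
R3 ← R3 − (53/8)·R2: [0, 0, 275/4, 35]
R4 ← R4 − (11/2)·R2: [0, 0, 55, 28]
R4 ← R4 − (4/5)·R3: [0, 0, 0, 0]
Echelon form has 3 nonzero rows, so rank(M) = 3.
The column space has dimension equal to the rank: 3.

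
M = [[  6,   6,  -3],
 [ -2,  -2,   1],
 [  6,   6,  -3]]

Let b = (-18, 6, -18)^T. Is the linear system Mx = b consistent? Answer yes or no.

Row reduce the augmented matrix [M | b].
R2 ← R2 + (1/3)·R1: [0, 0, 0, 0]
R3 ← R3 − R1: [0, 0, 0, 0]
The echelon form has 1 nonzero rows, and every pivot lies in the first 3 columns, so rank(M) = rank([M|b]) = 1.
The system is consistent.

yes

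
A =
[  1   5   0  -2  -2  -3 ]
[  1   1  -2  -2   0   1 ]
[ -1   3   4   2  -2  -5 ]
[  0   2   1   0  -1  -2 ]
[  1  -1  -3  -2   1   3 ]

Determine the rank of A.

2

Row reduce to echelon form.
R2 ← R2 − R1: [0, -4, -2, 0, 2, 4]
R3 ← R3 + R1: [0, 8, 4, 0, -4, -8]
R5 ← R5 − R1: [0, -6, -3, 0, 3, 6]
R3 ← R3 + (2)·R2: [0, 0, 0, 0, 0, 0]
R4 ← R4 + (1/2)·R2: [0, 0, 0, 0, 0, 0]
R5 ← R5 − (3/2)·R2: [0, 0, 0, 0, 0, 0]
Echelon form has 2 nonzero rows, so rank(A) = 2.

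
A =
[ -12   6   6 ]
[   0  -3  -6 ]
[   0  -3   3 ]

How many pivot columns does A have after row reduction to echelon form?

Row reduce to echelon form.
R3 ← R3 − R2: [0, 0, 9]
Echelon form has 3 nonzero rows, so rank(A) = 3.
Each nonzero row contributes one pivot column: 3 pivot columns.

3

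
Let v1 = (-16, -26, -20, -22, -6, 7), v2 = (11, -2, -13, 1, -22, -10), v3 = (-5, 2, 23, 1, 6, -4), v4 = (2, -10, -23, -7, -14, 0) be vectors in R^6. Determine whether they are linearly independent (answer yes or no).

Form the matrix with these vectors as rows and row reduce.
R2 ← R2 + (11/16)·R1: [0, -159/8, -107/4, -113/8, -209/8, -83/16]
R3 ← R3 − (5/16)·R1: [0, 81/8, 117/4, 63/8, 63/8, -99/16]
R4 ← R4 + (1/8)·R1: [0, -53/4, -51/2, -39/4, -59/4, 7/8]
R3 ← R3 + (27/53)·R2: [0, 0, 828/53, 36/53, -288/53, -468/53]
R4 ← R4 − (2/3)·R2: [0, 0, -23/3, -1/3, 8/3, 13/3]
R4 ← R4 + (53/108)·R3: [0, 0, 0, 0, 0, 0]
3 nonzero rows, so the 4 vectors span a space of dimension 3.
Since 3 < 4, the vectors are linearly dependent.

no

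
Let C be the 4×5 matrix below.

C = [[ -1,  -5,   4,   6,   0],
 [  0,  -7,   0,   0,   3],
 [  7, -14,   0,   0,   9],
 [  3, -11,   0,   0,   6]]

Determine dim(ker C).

Row reduce to echelon form.
R3 ← R3 + (7)·R1: [0, -49, 28, 42, 9]
R4 ← R4 + (3)·R1: [0, -26, 12, 18, 6]
R3 ← R3 − (7)·R2: [0, 0, 28, 42, -12]
R4 ← R4 − (26/7)·R2: [0, 0, 12, 18, -36/7]
R4 ← R4 − (3/7)·R3: [0, 0, 0, 0, 0]
3 nonzero rows, so rank(C) = 3.
C has 5 columns; by rank–nullity, nullity = 5 − 3 = 2.

2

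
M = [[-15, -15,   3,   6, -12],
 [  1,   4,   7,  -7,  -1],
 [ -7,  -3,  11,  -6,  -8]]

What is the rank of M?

Row reduce to echelon form.
R2 ← R2 + (1/15)·R1: [0, 3, 36/5, -33/5, -9/5]
R3 ← R3 − (7/15)·R1: [0, 4, 48/5, -44/5, -12/5]
R3 ← R3 − (4/3)·R2: [0, 0, 0, 0, 0]
Echelon form has 2 nonzero rows, so rank(M) = 2.

2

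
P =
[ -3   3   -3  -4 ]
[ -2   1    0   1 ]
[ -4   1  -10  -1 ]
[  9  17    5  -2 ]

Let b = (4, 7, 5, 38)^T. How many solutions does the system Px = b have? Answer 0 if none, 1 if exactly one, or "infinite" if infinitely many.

1

Row reduce the augmented matrix [P | b].
R2 ← R2 − (2/3)·R1: [0, -1, 2, 11/3, 13/3]
R3 ← R3 − (4/3)·R1: [0, -3, -6, 13/3, -1/3]
R4 ← R4 + (3)·R1: [0, 26, -4, -14, 50]
R3 ← R3 − (3)·R2: [0, 0, -12, -20/3, -40/3]
R4 ← R4 + (26)·R2: [0, 0, 48, 244/3, 488/3]
R4 ← R4 + (4)·R3: [0, 0, 0, 164/3, 328/3]
The echelon form has 4 nonzero rows, and every pivot lies in the first 4 columns, so rank(P) = rank([P|b]) = 4.
The system is consistent.
rank = 4 = number of unknowns, so the solution is unique.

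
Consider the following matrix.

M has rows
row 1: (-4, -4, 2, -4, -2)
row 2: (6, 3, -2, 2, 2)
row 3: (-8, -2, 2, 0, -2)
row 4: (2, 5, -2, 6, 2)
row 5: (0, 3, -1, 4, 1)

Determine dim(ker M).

3

Row reduce to echelon form.
R2 ← R2 + (3/2)·R1: [0, -3, 1, -4, -1]
R3 ← R3 − (2)·R1: [0, 6, -2, 8, 2]
R4 ← R4 + (1/2)·R1: [0, 3, -1, 4, 1]
R3 ← R3 + (2)·R2: [0, 0, 0, 0, 0]
R4 ← R4 + R2: [0, 0, 0, 0, 0]
R5 ← R5 + R2: [0, 0, 0, 0, 0]
2 nonzero rows, so rank(M) = 2.
M has 5 columns; by rank–nullity, nullity = 5 − 2 = 3.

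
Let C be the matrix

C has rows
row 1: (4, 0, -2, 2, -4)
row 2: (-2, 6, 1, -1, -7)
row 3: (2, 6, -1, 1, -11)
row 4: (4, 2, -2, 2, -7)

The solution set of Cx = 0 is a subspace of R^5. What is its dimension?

3

Row reduce to echelon form.
R2 ← R2 + (1/2)·R1: [0, 6, 0, 0, -9]
R3 ← R3 − (1/2)·R1: [0, 6, 0, 0, -9]
R4 ← R4 − R1: [0, 2, 0, 0, -3]
R3 ← R3 − R2: [0, 0, 0, 0, 0]
R4 ← R4 − (1/3)·R2: [0, 0, 0, 0, 0]
2 nonzero rows, so rank(C) = 2.
C has 5 columns; by rank–nullity, nullity = 5 − 2 = 3.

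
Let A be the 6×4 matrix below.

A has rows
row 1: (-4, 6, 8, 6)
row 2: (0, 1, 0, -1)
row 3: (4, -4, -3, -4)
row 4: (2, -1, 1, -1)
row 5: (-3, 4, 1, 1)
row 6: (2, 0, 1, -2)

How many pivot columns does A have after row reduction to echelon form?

3

Row reduce to echelon form.
R3 ← R3 + R1: [0, 2, 5, 2]
R4 ← R4 + (1/2)·R1: [0, 2, 5, 2]
R5 ← R5 − (3/4)·R1: [0, -1/2, -5, -7/2]
R6 ← R6 + (1/2)·R1: [0, 3, 5, 1]
R3 ← R3 − (2)·R2: [0, 0, 5, 4]
R4 ← R4 − (2)·R2: [0, 0, 5, 4]
R5 ← R5 + (1/2)·R2: [0, 0, -5, -4]
R6 ← R6 − (3)·R2: [0, 0, 5, 4]
R4 ← R4 − R3: [0, 0, 0, 0]
R5 ← R5 + R3: [0, 0, 0, 0]
R6 ← R6 − R3: [0, 0, 0, 0]
Echelon form has 3 nonzero rows, so rank(A) = 3.
Each nonzero row contributes one pivot column: 3 pivot columns.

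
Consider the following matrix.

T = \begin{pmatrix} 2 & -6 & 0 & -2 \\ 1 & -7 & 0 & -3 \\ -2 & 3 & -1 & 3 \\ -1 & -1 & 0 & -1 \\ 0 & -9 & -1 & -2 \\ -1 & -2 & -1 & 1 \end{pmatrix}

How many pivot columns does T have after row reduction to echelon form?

Row reduce to echelon form.
R2 ← R2 − (1/2)·R1: [0, -4, 0, -2]
R3 ← R3 + R1: [0, -3, -1, 1]
R4 ← R4 + (1/2)·R1: [0, -4, 0, -2]
R6 ← R6 + (1/2)·R1: [0, -5, -1, 0]
R3 ← R3 − (3/4)·R2: [0, 0, -1, 5/2]
R4 ← R4 − R2: [0, 0, 0, 0]
R5 ← R5 − (9/4)·R2: [0, 0, -1, 5/2]
R6 ← R6 − (5/4)·R2: [0, 0, -1, 5/2]
R5 ← R5 − R3: [0, 0, 0, 0]
R6 ← R6 − R3: [0, 0, 0, 0]
Echelon form has 3 nonzero rows, so rank(T) = 3.
Each nonzero row contributes one pivot column: 3 pivot columns.

3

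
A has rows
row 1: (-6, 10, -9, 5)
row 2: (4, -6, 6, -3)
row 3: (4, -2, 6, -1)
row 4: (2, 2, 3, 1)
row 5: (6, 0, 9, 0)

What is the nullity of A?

Row reduce to echelon form.
R2 ← R2 + (2/3)·R1: [0, 2/3, 0, 1/3]
R3 ← R3 + (2/3)·R1: [0, 14/3, 0, 7/3]
R4 ← R4 + (1/3)·R1: [0, 16/3, 0, 8/3]
R5 ← R5 + R1: [0, 10, 0, 5]
R3 ← R3 − (7)·R2: [0, 0, 0, 0]
R4 ← R4 − (8)·R2: [0, 0, 0, 0]
R5 ← R5 − (15)·R2: [0, 0, 0, 0]
2 nonzero rows, so rank(A) = 2.
A has 4 columns; by rank–nullity, nullity = 4 − 2 = 2.

2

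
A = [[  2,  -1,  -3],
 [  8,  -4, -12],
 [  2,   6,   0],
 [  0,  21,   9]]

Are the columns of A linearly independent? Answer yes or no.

no

Row reduce A to echelon form.
R2 ← R2 − (4)·R1: [0, 0, 0]
R3 ← R3 − R1: [0, 7, 3]
Swap R2 ↔ R3
R4 ← R4 − (3)·R2: [0, 0, 0]
2 pivots among 3 columns.
Only 2 < 3 pivot columns, so the columns are linearly dependent.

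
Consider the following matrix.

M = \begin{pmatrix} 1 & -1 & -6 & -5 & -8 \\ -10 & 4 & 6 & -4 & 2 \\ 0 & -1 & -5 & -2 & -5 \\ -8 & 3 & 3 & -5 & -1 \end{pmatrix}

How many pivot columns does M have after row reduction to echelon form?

Row reduce to echelon form.
R2 ← R2 + (10)·R1: [0, -6, -54, -54, -78]
R4 ← R4 + (8)·R1: [0, -5, -45, -45, -65]
R3 ← R3 − (1/6)·R2: [0, 0, 4, 7, 8]
R4 ← R4 − (5/6)·R2: [0, 0, 0, 0, 0]
Echelon form has 3 nonzero rows, so rank(M) = 3.
Each nonzero row contributes one pivot column: 3 pivot columns.

3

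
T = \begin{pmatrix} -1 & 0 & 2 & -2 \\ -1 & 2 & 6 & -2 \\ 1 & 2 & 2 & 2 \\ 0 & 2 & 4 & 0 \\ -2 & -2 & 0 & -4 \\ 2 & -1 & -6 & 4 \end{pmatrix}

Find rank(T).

Row reduce to echelon form.
R2 ← R2 − R1: [0, 2, 4, 0]
R3 ← R3 + R1: [0, 2, 4, 0]
R5 ← R5 − (2)·R1: [0, -2, -4, 0]
R6 ← R6 + (2)·R1: [0, -1, -2, 0]
R3 ← R3 − R2: [0, 0, 0, 0]
R4 ← R4 − R2: [0, 0, 0, 0]
R5 ← R5 + R2: [0, 0, 0, 0]
R6 ← R6 + (1/2)·R2: [0, 0, 0, 0]
Echelon form has 2 nonzero rows, so rank(T) = 2.

2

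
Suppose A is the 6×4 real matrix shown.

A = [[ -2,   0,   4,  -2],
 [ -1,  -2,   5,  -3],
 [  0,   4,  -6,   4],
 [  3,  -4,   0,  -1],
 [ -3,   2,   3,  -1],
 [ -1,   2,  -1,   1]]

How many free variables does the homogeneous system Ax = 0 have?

2

Row reduce to echelon form.
R2 ← R2 − (1/2)·R1: [0, -2, 3, -2]
R4 ← R4 + (3/2)·R1: [0, -4, 6, -4]
R5 ← R5 − (3/2)·R1: [0, 2, -3, 2]
R6 ← R6 − (1/2)·R1: [0, 2, -3, 2]
R3 ← R3 + (2)·R2: [0, 0, 0, 0]
R4 ← R4 − (2)·R2: [0, 0, 0, 0]
R5 ← R5 + R2: [0, 0, 0, 0]
R6 ← R6 + R2: [0, 0, 0, 0]
2 nonzero rows, so rank(A) = 2.
A has 4 columns; by rank–nullity, nullity = 4 − 2 = 2.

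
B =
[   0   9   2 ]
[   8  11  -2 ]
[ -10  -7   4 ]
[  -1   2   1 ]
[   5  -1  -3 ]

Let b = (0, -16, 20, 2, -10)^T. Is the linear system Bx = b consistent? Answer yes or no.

Row reduce the augmented matrix [B | b].
Swap R1 ↔ R2
R3 ← R3 + (5/4)·R1: [0, 27/4, 3/2, 0]
R4 ← R4 + (1/8)·R1: [0, 27/8, 3/4, 0]
R5 ← R5 − (5/8)·R1: [0, -63/8, -7/4, 0]
R3 ← R3 − (3/4)·R2: [0, 0, 0, 0]
R4 ← R4 − (3/8)·R2: [0, 0, 0, 0]
R5 ← R5 + (7/8)·R2: [0, 0, 0, 0]
The echelon form has 2 nonzero rows, and every pivot lies in the first 3 columns, so rank(B) = rank([B|b]) = 2.
The system is consistent.

yes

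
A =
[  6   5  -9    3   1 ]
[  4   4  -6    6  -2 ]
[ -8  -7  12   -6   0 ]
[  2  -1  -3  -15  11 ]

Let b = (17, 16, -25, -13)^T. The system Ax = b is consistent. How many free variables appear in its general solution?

3

Row reduce the augmented matrix [A | b].
R2 ← R2 − (2/3)·R1: [0, 2/3, 0, 4, -8/3, 14/3]
R3 ← R3 + (4/3)·R1: [0, -1/3, 0, -2, 4/3, -7/3]
R4 ← R4 − (1/3)·R1: [0, -8/3, 0, -16, 32/3, -56/3]
R3 ← R3 + (1/2)·R2: [0, 0, 0, 0, 0, 0]
R4 ← R4 + (4)·R2: [0, 0, 0, 0, 0, 0]
The echelon form has 2 nonzero rows, and every pivot lies in the first 5 columns, so rank(A) = rank([A|b]) = 2.
The system is consistent.
Free variables = (unknowns) − (rank) = 5 − 2 = 3.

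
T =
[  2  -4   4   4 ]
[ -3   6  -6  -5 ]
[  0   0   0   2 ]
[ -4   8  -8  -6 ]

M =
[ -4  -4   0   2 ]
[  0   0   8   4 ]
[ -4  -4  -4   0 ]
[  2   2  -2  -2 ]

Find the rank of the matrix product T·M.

First compute TM:
[[-16, -16, -56, -20],
 [ 26,  26,  82,  28],
 [  4,   4,  -4,  -4],
 [ 36,  36, 108,  36]]
Now row reduce the product.
R2 ← R2 + (13/8)·R1: [0, 0, -9, -9/2]
R3 ← R3 + (1/4)·R1: [0, 0, -18, -9]
R4 ← R4 + (9/4)·R1: [0, 0, -18, -9]
R3 ← R3 − (2)·R2: [0, 0, 0, 0]
R4 ← R4 − (2)·R2: [0, 0, 0, 0]
2 nonzero rows, so rank(TM) = 2.

2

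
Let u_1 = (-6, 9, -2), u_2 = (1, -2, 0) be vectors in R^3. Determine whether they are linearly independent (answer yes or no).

Form the matrix with these vectors as rows and row reduce.
R2 ← R2 + (1/6)·R1: [0, -1/2, -1/3]
2 nonzero rows, so the 2 vectors span a space of dimension 2.
Since 2 = 2, the vectors are linearly independent.

yes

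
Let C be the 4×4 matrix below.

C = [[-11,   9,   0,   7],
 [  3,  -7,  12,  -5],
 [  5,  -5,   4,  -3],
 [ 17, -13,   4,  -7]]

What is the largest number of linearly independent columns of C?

Row reduce to echelon form.
R2 ← R2 + (3/11)·R1: [0, -50/11, 12, -34/11]
R3 ← R3 + (5/11)·R1: [0, -10/11, 4, 2/11]
R4 ← R4 + (17/11)·R1: [0, 10/11, 4, 42/11]
R3 ← R3 − (1/5)·R2: [0, 0, 8/5, 4/5]
R4 ← R4 + (1/5)·R2: [0, 0, 32/5, 16/5]
R4 ← R4 − (4)·R3: [0, 0, 0, 0]
Echelon form has 3 nonzero rows, so rank(C) = 3.
The rank gives the maximum number of linearly independent columns: 3.

3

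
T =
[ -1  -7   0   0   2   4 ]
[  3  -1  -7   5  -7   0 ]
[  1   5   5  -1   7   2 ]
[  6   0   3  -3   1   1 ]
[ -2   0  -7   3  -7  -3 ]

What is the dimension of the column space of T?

5

Row reduce to echelon form.
R2 ← R2 + (3)·R1: [0, -22, -7, 5, -1, 12]
R3 ← R3 + R1: [0, -2, 5, -1, 9, 6]
R4 ← R4 + (6)·R1: [0, -42, 3, -3, 13, 25]
R5 ← R5 − (2)·R1: [0, 14, -7, 3, -11, -11]
R3 ← R3 − (1/11)·R2: [0, 0, 62/11, -16/11, 100/11, 54/11]
R4 ← R4 − (21/11)·R2: [0, 0, 180/11, -138/11, 164/11, 23/11]
R5 ← R5 + (7/11)·R2: [0, 0, -126/11, 68/11, -128/11, -37/11]
R4 ← R4 − (90/31)·R3: [0, 0, 0, -258/31, -356/31, -377/31]
R5 ← R5 + (63/31)·R3: [0, 0, 0, 100/31, 212/31, 205/31]
R5 ← R5 + (50/129)·R4: [0, 0, 0, 0, 308/129, 245/129]
Echelon form has 5 nonzero rows, so rank(T) = 5.
The column space has dimension equal to the rank: 5.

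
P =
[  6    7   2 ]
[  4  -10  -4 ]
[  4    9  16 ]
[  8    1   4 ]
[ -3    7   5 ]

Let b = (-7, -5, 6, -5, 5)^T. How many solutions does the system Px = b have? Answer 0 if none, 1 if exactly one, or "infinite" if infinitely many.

Row reduce the augmented matrix [P | b].
R2 ← R2 − (2/3)·R1: [0, -44/3, -16/3, -1/3]
R3 ← R3 − (2/3)·R1: [0, 13/3, 44/3, 32/3]
R4 ← R4 − (4/3)·R1: [0, -25/3, 4/3, 13/3]
R5 ← R5 + (1/2)·R1: [0, 21/2, 6, 3/2]
R3 ← R3 + (13/44)·R2: [0, 0, 144/11, 465/44]
R4 ← R4 − (25/44)·R2: [0, 0, 48/11, 199/44]
R5 ← R5 + (63/88)·R2: [0, 0, 24/11, 111/88]
R4 ← R4 − (1/3)·R3: [0, 0, 0, 1]
R5 ← R5 − (1/6)·R3: [0, 0, 0, -1/2]
R5 ← R5 + (1/2)·R4: [0, 0, 0, 0]
The echelon form has 4 nonzero rows; the last pivot sits in the augmented column, so rank(P) = 3 but rank([P|b]) = 4.
Since the ranks differ, the system is inconsistent.
It has no solutions.

0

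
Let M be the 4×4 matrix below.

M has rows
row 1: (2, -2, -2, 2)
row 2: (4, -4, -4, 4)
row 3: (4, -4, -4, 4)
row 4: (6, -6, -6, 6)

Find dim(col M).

1

Row reduce to echelon form.
R2 ← R2 − (2)·R1: [0, 0, 0, 0]
R3 ← R3 − (2)·R1: [0, 0, 0, 0]
R4 ← R4 − (3)·R1: [0, 0, 0, 0]
Echelon form has 1 nonzero row, so rank(M) = 1.
The column space has dimension equal to the rank: 1.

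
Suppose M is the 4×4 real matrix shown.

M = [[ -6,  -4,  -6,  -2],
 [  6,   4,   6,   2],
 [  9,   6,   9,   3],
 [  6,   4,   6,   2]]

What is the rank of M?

Row reduce to echelon form.
R2 ← R2 + R1: [0, 0, 0, 0]
R3 ← R3 + (3/2)·R1: [0, 0, 0, 0]
R4 ← R4 + R1: [0, 0, 0, 0]
Echelon form has 1 nonzero row, so rank(M) = 1.

1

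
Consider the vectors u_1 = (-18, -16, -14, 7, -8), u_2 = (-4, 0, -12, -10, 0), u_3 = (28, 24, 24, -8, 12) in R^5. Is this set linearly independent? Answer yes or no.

no

Form the matrix with these vectors as rows and row reduce.
R2 ← R2 − (2/9)·R1: [0, 32/9, -80/9, -104/9, 16/9]
R3 ← R3 + (14/9)·R1: [0, -8/9, 20/9, 26/9, -4/9]
R3 ← R3 + (1/4)·R2: [0, 0, 0, 0, 0]
2 nonzero rows, so the 3 vectors span a space of dimension 2.
Since 2 < 3, the vectors are linearly dependent.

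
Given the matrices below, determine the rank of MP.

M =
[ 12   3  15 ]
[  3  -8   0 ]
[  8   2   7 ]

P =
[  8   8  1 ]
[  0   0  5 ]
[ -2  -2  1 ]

First compute MP:
[[ 66,  66,  42],
 [ 24,  24, -37],
 [ 50,  50,  25]]
Now row reduce the product.
R2 ← R2 − (4/11)·R1: [0, 0, -575/11]
R3 ← R3 − (25/33)·R1: [0, 0, -75/11]
R3 ← R3 − (3/23)·R2: [0, 0, 0]
2 nonzero rows, so rank(MP) = 2.

2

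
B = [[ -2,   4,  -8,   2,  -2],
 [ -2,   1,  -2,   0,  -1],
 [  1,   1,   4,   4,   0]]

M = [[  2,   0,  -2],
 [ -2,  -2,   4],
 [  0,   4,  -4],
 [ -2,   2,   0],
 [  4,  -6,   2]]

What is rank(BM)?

First compute BM:
[[-24, -24,  48],
 [-10,  -4,  14],
 [ -8,  22, -14]]
Now row reduce the product.
R2 ← R2 − (5/12)·R1: [0, 6, -6]
R3 ← R3 − (1/3)·R1: [0, 30, -30]
R3 ← R3 − (5)·R2: [0, 0, 0]
2 nonzero rows, so rank(BM) = 2.

2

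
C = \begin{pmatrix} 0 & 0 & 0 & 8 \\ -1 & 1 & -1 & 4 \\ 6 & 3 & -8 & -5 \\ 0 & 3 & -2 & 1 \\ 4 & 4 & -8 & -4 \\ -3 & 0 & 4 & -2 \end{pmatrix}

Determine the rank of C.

Row reduce to echelon form.
Swap R1 ↔ R2
R3 ← R3 + (6)·R1: [0, 9, -14, 19]
R5 ← R5 + (4)·R1: [0, 8, -12, 12]
R6 ← R6 − (3)·R1: [0, -3, 7, -14]
Swap R2 ↔ R3
R4 ← R4 − (1/3)·R2: [0, 0, 8/3, -16/3]
R5 ← R5 − (8/9)·R2: [0, 0, 4/9, -44/9]
R6 ← R6 + (1/3)·R2: [0, 0, 7/3, -23/3]
Swap R3 ↔ R4
R5 ← R5 − (1/6)·R3: [0, 0, 0, -4]
R6 ← R6 − (7/8)·R3: [0, 0, 0, -3]
R5 ← R5 + (1/2)·R4: [0, 0, 0, 0]
R6 ← R6 + (3/8)·R4: [0, 0, 0, 0]
Echelon form has 4 nonzero rows, so rank(C) = 4.

4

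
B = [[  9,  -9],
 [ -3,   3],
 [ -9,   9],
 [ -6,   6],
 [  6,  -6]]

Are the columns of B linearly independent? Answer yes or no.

no

Row reduce B to echelon form.
R2 ← R2 + (1/3)·R1: [0, 0]
R3 ← R3 + R1: [0, 0]
R4 ← R4 + (2/3)·R1: [0, 0]
R5 ← R5 − (2/3)·R1: [0, 0]
1 pivot among 2 columns.
Only 1 < 2 pivot columns, so the columns are linearly dependent.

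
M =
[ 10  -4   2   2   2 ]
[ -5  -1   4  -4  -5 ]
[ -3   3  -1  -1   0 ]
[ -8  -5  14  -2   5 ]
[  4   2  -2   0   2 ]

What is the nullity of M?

Row reduce to echelon form.
R2 ← R2 + (1/2)·R1: [0, -3, 5, -3, -4]
R3 ← R3 + (3/10)·R1: [0, 9/5, -2/5, -2/5, 3/5]
R4 ← R4 + (4/5)·R1: [0, -41/5, 78/5, -2/5, 33/5]
R5 ← R5 − (2/5)·R1: [0, 18/5, -14/5, -4/5, 6/5]
R3 ← R3 + (3/5)·R2: [0, 0, 13/5, -11/5, -9/5]
R4 ← R4 − (41/15)·R2: [0, 0, 29/15, 39/5, 263/15]
R5 ← R5 + (6/5)·R2: [0, 0, 16/5, -22/5, -18/5]
R4 ← R4 − (29/39)·R3: [0, 0, 0, 368/39, 736/39]
R5 ← R5 − (16/13)·R3: [0, 0, 0, -22/13, -18/13]
R5 ← R5 + (33/184)·R4: [0, 0, 0, 0, 2]
5 nonzero rows, so rank(M) = 5.
M has 5 columns; by rank–nullity, nullity = 5 − 5 = 0.

0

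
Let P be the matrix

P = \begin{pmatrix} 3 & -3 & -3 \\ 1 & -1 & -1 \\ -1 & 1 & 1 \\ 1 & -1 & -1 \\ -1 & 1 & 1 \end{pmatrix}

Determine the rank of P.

1

Row reduce to echelon form.
R2 ← R2 − (1/3)·R1: [0, 0, 0]
R3 ← R3 + (1/3)·R1: [0, 0, 0]
R4 ← R4 − (1/3)·R1: [0, 0, 0]
R5 ← R5 + (1/3)·R1: [0, 0, 0]
Echelon form has 1 nonzero row, so rank(P) = 1.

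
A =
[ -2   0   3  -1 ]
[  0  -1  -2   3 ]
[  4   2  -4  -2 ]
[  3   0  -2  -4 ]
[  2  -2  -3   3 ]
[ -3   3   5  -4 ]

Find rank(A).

Row reduce to echelon form.
R3 ← R3 + (2)·R1: [0, 2, 2, -4]
R4 ← R4 + (3/2)·R1: [0, 0, 5/2, -11/2]
R5 ← R5 + R1: [0, -2, 0, 2]
R6 ← R6 − (3/2)·R1: [0, 3, 1/2, -5/2]
R3 ← R3 + (2)·R2: [0, 0, -2, 2]
R5 ← R5 − (2)·R2: [0, 0, 4, -4]
R6 ← R6 + (3)·R2: [0, 0, -11/2, 13/2]
R4 ← R4 + (5/4)·R3: [0, 0, 0, -3]
R5 ← R5 + (2)·R3: [0, 0, 0, 0]
R6 ← R6 − (11/4)·R3: [0, 0, 0, 1]
R6 ← R6 + (1/3)·R4: [0, 0, 0, 0]
Echelon form has 4 nonzero rows, so rank(A) = 4.

4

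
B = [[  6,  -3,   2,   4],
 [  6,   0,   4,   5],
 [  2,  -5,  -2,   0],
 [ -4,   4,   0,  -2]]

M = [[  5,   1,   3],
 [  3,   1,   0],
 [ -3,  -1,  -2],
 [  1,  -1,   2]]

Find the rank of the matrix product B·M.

2

First compute BM:
[[ 19,  -3,  22],
 [ 23,  -3,  20],
 [  1,  -1,  10],
 [-10,   2, -16]]
Now row reduce the product.
R2 ← R2 − (23/19)·R1: [0, 12/19, -126/19]
R3 ← R3 − (1/19)·R1: [0, -16/19, 168/19]
R4 ← R4 + (10/19)·R1: [0, 8/19, -84/19]
R3 ← R3 + (4/3)·R2: [0, 0, 0]
R4 ← R4 − (2/3)·R2: [0, 0, 0]
2 nonzero rows, so rank(BM) = 2.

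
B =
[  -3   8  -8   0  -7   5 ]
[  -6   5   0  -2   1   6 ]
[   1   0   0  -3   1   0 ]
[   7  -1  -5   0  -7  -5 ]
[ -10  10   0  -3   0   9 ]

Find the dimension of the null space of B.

1

Row reduce to echelon form.
R2 ← R2 − (2)·R1: [0, -11, 16, -2, 15, -4]
R3 ← R3 + (1/3)·R1: [0, 8/3, -8/3, -3, -4/3, 5/3]
R4 ← R4 + (7/3)·R1: [0, 53/3, -71/3, 0, -70/3, 20/3]
R5 ← R5 − (10/3)·R1: [0, -50/3, 80/3, -3, 70/3, -23/3]
R3 ← R3 + (8/33)·R2: [0, 0, 40/33, -115/33, 76/33, 23/33]
R4 ← R4 + (53/33)·R2: [0, 0, 67/33, -106/33, 25/33, 8/33]
R5 ← R5 − (50/33)·R2: [0, 0, 80/33, 1/33, 20/33, -53/33]
R4 ← R4 − (67/40)·R3: [0, 0, 0, 21/8, -31/10, -37/40]
R5 ← R5 − (2)·R3: [0, 0, 0, 7, -4, -3]
R5 ← R5 − (8/3)·R4: [0, 0, 0, 0, 64/15, -8/15]
5 nonzero rows, so rank(B) = 5.
B has 6 columns; by rank–nullity, nullity = 6 − 5 = 1.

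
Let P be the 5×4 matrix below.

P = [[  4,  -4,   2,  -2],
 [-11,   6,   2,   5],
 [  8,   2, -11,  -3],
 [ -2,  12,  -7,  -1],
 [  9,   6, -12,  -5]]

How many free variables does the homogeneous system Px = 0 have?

1

Row reduce to echelon form.
R2 ← R2 + (11/4)·R1: [0, -5, 15/2, -1/2]
R3 ← R3 − (2)·R1: [0, 10, -15, 1]
R4 ← R4 + (1/2)·R1: [0, 10, -6, -2]
R5 ← R5 − (9/4)·R1: [0, 15, -33/2, -1/2]
R3 ← R3 + (2)·R2: [0, 0, 0, 0]
R4 ← R4 + (2)·R2: [0, 0, 9, -3]
R5 ← R5 + (3)·R2: [0, 0, 6, -2]
Swap R3 ↔ R4
R5 ← R5 − (2/3)·R3: [0, 0, 0, 0]
3 nonzero rows, so rank(P) = 3.
P has 4 columns; by rank–nullity, nullity = 4 − 3 = 1.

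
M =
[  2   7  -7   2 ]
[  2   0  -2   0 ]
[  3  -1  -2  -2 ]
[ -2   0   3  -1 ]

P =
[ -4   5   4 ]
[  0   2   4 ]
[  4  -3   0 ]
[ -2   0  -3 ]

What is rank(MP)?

2

First compute MP:
[[-40,  45,  30],
 [-16,  16,   8],
 [-16,  19,  14],
 [ 22, -19,  -5]]
Now row reduce the product.
R2 ← R2 − (2/5)·R1: [0, -2, -4]
R3 ← R3 − (2/5)·R1: [0, 1, 2]
R4 ← R4 + (11/20)·R1: [0, 23/4, 23/2]
R3 ← R3 + (1/2)·R2: [0, 0, 0]
R4 ← R4 + (23/8)·R2: [0, 0, 0]
2 nonzero rows, so rank(MP) = 2.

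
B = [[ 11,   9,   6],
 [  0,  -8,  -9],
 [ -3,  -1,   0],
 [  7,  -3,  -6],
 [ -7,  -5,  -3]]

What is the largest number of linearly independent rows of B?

2

Row reduce to echelon form.
R3 ← R3 + (3/11)·R1: [0, 16/11, 18/11]
R4 ← R4 − (7/11)·R1: [0, -96/11, -108/11]
R5 ← R5 + (7/11)·R1: [0, 8/11, 9/11]
R3 ← R3 + (2/11)·R2: [0, 0, 0]
R4 ← R4 − (12/11)·R2: [0, 0, 0]
R5 ← R5 + (1/11)·R2: [0, 0, 0]
Echelon form has 2 nonzero rows, so rank(B) = 2.
The rank gives the maximum number of linearly independent rows: 2.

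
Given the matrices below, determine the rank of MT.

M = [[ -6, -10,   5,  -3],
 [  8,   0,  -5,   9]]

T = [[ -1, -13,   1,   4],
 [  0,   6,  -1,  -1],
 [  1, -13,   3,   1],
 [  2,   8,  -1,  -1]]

First compute MT:
[[  5, -71,  22,  -6],
 [  5,  33, -16,  18]]
Now row reduce the product.
R2 ← R2 − R1: [0, 104, -38, 24]
2 nonzero rows, so rank(MT) = 2.

2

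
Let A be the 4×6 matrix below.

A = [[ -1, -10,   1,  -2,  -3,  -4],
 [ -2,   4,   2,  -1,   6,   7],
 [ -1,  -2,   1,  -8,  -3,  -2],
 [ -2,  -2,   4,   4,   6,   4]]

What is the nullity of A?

2

Row reduce to echelon form.
R2 ← R2 − (2)·R1: [0, 24, 0, 3, 12, 15]
R3 ← R3 − R1: [0, 8, 0, -6, 0, 2]
R4 ← R4 − (2)·R1: [0, 18, 2, 8, 12, 12]
R3 ← R3 − (1/3)·R2: [0, 0, 0, -7, -4, -3]
R4 ← R4 − (3/4)·R2: [0, 0, 2, 23/4, 3, 3/4]
Swap R3 ↔ R4
4 nonzero rows, so rank(A) = 4.
A has 6 columns; by rank–nullity, nullity = 6 − 4 = 2.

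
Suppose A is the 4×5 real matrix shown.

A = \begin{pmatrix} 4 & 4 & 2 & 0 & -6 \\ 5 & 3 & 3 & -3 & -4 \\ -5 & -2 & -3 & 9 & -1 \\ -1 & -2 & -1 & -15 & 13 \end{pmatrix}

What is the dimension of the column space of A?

3

Row reduce to echelon form.
R2 ← R2 − (5/4)·R1: [0, -2, 1/2, -3, 7/2]
R3 ← R3 + (5/4)·R1: [0, 3, -1/2, 9, -17/2]
R4 ← R4 + (1/4)·R1: [0, -1, -1/2, -15, 23/2]
R3 ← R3 + (3/2)·R2: [0, 0, 1/4, 9/2, -13/4]
R4 ← R4 − (1/2)·R2: [0, 0, -3/4, -27/2, 39/4]
R4 ← R4 + (3)·R3: [0, 0, 0, 0, 0]
Echelon form has 3 nonzero rows, so rank(A) = 3.
The column space has dimension equal to the rank: 3.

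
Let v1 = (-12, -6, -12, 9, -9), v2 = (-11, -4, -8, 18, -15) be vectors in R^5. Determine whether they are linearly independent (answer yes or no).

yes

Form the matrix with these vectors as rows and row reduce.
R2 ← R2 − (11/12)·R1: [0, 3/2, 3, 39/4, -27/4]
2 nonzero rows, so the 2 vectors span a space of dimension 2.
Since 2 = 2, the vectors are linearly independent.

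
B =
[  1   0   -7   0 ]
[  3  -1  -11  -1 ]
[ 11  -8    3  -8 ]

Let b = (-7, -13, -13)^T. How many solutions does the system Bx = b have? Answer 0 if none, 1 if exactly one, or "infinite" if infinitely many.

Row reduce the augmented matrix [B | b].
R2 ← R2 − (3)·R1: [0, -1, 10, -1, 8]
R3 ← R3 − (11)·R1: [0, -8, 80, -8, 64]
R3 ← R3 − (8)·R2: [0, 0, 0, 0, 0]
The echelon form has 2 nonzero rows, and every pivot lies in the first 4 columns, so rank(B) = rank([B|b]) = 2.
The system is consistent.
rank = 2 < 4 unknowns, so there are infinitely many solutions.

infinite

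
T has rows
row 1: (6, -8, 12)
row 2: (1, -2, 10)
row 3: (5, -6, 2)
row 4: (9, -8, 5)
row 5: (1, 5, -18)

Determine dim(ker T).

0

Row reduce to echelon form.
R2 ← R2 − (1/6)·R1: [0, -2/3, 8]
R3 ← R3 − (5/6)·R1: [0, 2/3, -8]
R4 ← R4 − (3/2)·R1: [0, 4, -13]
R5 ← R5 − (1/6)·R1: [0, 19/3, -20]
R3 ← R3 + R2: [0, 0, 0]
R4 ← R4 + (6)·R2: [0, 0, 35]
R5 ← R5 + (19/2)·R2: [0, 0, 56]
Swap R3 ↔ R4
R5 ← R5 − (8/5)·R3: [0, 0, 0]
3 nonzero rows, so rank(T) = 3.
T has 3 columns; by rank–nullity, nullity = 3 − 3 = 0.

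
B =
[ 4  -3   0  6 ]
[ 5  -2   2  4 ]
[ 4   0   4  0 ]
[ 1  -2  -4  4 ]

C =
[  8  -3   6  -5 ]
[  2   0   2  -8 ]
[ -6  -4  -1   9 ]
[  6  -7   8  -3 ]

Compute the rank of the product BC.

First compute BC:
[[ 62, -54,  66, -14],
 [ 48, -51,  56,  -3],
 [  8, -28,  20,  16],
 [ 52, -15,  38, -37]]
Now row reduce the product.
R2 ← R2 − (24/31)·R1: [0, -285/31, 152/31, 243/31]
R3 ← R3 − (4/31)·R1: [0, -652/31, 356/31, 552/31]
R4 ← R4 − (26/31)·R1: [0, 939/31, -538/31, -783/31]
R3 ← R3 − (652/285)·R2: [0, 0, 4/15, -12/95]
R4 ← R4 + (313/95)·R2: [0, 0, -6/5, 54/95]
R4 ← R4 + (9/2)·R3: [0, 0, 0, 0]
3 nonzero rows, so rank(BC) = 3.

3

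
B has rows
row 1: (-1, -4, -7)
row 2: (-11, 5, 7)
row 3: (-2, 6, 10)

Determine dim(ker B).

1

Row reduce to echelon form.
R2 ← R2 − (11)·R1: [0, 49, 84]
R3 ← R3 − (2)·R1: [0, 14, 24]
R3 ← R3 − (2/7)·R2: [0, 0, 0]
2 nonzero rows, so rank(B) = 2.
B has 3 columns; by rank–nullity, nullity = 3 − 2 = 1.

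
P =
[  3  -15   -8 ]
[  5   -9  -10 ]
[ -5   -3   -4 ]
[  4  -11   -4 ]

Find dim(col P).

Row reduce to echelon form.
R2 ← R2 − (5/3)·R1: [0, 16, 10/3]
R3 ← R3 + (5/3)·R1: [0, -28, -52/3]
R4 ← R4 − (4/3)·R1: [0, 9, 20/3]
R3 ← R3 + (7/4)·R2: [0, 0, -23/2]
R4 ← R4 − (9/16)·R2: [0, 0, 115/24]
R4 ← R4 + (5/12)·R3: [0, 0, 0]
Echelon form has 3 nonzero rows, so rank(P) = 3.
The column space has dimension equal to the rank: 3.

3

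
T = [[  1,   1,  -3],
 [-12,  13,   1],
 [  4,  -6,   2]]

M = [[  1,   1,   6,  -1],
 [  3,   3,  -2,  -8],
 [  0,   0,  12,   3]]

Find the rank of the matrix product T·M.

2

First compute TM:
[[  4,   4, -32, -18],
 [ 27,  27, -86, -89],
 [-14, -14,  60,  50]]
Now row reduce the product.
R2 ← R2 − (27/4)·R1: [0, 0, 130, 65/2]
R3 ← R3 + (7/2)·R1: [0, 0, -52, -13]
R3 ← R3 + (2/5)·R2: [0, 0, 0, 0]
2 nonzero rows, so rank(TM) = 2.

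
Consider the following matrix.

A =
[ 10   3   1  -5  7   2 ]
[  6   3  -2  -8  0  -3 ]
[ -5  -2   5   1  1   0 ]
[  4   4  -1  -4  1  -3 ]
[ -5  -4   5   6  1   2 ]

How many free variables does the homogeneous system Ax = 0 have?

Row reduce to echelon form.
R2 ← R2 − (3/5)·R1: [0, 6/5, -13/5, -5, -21/5, -21/5]
R3 ← R3 + (1/2)·R1: [0, -1/2, 11/2, -3/2, 9/2, 1]
R4 ← R4 − (2/5)·R1: [0, 14/5, -7/5, -2, -9/5, -19/5]
R5 ← R5 + (1/2)·R1: [0, -5/2, 11/2, 7/2, 9/2, 3]
R3 ← R3 + (5/12)·R2: [0, 0, 53/12, -43/12, 11/4, -3/4]
R4 ← R4 − (7/3)·R2: [0, 0, 14/3, 29/3, 8, 6]
R5 ← R5 + (25/12)·R2: [0, 0, 1/12, -83/12, -17/4, -23/4]
R4 ← R4 − (56/53)·R3: [0, 0, 0, 713/53, 270/53, 360/53]
R5 ← R5 − (1/53)·R3: [0, 0, 0, -363/53, -228/53, -304/53]
R5 ← R5 + (363/713)·R4: [0, 0, 0, 0, -1218/713, -1624/713]
5 nonzero rows, so rank(A) = 5.
A has 6 columns; by rank–nullity, nullity = 6 − 5 = 1.

1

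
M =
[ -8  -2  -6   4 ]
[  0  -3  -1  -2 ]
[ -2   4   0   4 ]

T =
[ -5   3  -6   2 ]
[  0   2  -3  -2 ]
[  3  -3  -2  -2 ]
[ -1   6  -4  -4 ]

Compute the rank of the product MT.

First compute MT:
[[ 18,  14,  50, -16],
 [ -1, -15,  19,  16],
 [  6,  26, -16, -28]]
Now row reduce the product.
R2 ← R2 + (1/18)·R1: [0, -128/9, 196/9, 136/9]
R3 ← R3 − (1/3)·R1: [0, 64/3, -98/3, -68/3]
R3 ← R3 + (3/2)·R2: [0, 0, 0, 0]
2 nonzero rows, so rank(MT) = 2.

2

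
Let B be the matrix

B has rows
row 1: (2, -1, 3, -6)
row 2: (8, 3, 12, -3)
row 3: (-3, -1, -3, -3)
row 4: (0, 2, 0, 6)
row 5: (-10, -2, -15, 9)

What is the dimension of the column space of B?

Row reduce to echelon form.
R2 ← R2 − (4)·R1: [0, 7, 0, 21]
R3 ← R3 + (3/2)·R1: [0, -5/2, 3/2, -12]
R5 ← R5 + (5)·R1: [0, -7, 0, -21]
R3 ← R3 + (5/14)·R2: [0, 0, 3/2, -9/2]
R4 ← R4 − (2/7)·R2: [0, 0, 0, 0]
R5 ← R5 + R2: [0, 0, 0, 0]
Echelon form has 3 nonzero rows, so rank(B) = 3.
The column space has dimension equal to the rank: 3.

3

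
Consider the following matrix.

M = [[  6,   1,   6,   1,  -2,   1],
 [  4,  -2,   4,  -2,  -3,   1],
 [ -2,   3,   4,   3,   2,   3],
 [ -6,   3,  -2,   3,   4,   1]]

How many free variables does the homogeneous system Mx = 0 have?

3

Row reduce to echelon form.
R2 ← R2 − (2/3)·R1: [0, -8/3, 0, -8/3, -5/3, 1/3]
R3 ← R3 + (1/3)·R1: [0, 10/3, 6, 10/3, 4/3, 10/3]
R4 ← R4 + R1: [0, 4, 4, 4, 2, 2]
R3 ← R3 + (5/4)·R2: [0, 0, 6, 0, -3/4, 15/4]
R4 ← R4 + (3/2)·R2: [0, 0, 4, 0, -1/2, 5/2]
R4 ← R4 − (2/3)·R3: [0, 0, 0, 0, 0, 0]
3 nonzero rows, so rank(M) = 3.
M has 6 columns; by rank–nullity, nullity = 6 − 3 = 3.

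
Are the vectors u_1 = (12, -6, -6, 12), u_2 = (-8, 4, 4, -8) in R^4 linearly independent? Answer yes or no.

no

Form the matrix with these vectors as rows and row reduce.
R2 ← R2 + (2/3)·R1: [0, 0, 0, 0]
1 nonzero row, so the 2 vectors span a space of dimension 1.
Since 1 < 2, the vectors are linearly dependent.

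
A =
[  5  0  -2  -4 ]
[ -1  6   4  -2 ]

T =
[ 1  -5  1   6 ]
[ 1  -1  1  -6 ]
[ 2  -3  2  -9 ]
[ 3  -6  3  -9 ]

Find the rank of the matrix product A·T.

First compute AT:
[[-11,   5, -11,  84],
 [  7,  -1,   7, -60]]
Now row reduce the product.
R2 ← R2 + (7/11)·R1: [0, 24/11, 0, -72/11]
2 nonzero rows, so rank(AT) = 2.

2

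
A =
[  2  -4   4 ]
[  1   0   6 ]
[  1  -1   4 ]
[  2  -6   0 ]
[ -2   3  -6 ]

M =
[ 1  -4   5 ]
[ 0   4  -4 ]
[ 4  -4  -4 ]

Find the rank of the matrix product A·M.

2

First compute AM:
[[ 18, -40,  10],
 [ 25, -28, -19],
 [ 17, -24,  -7],
 [  2, -32,  34],
 [-26,  44,   2]]
Now row reduce the product.
R2 ← R2 − (25/18)·R1: [0, 248/9, -296/9]
R3 ← R3 − (17/18)·R1: [0, 124/9, -148/9]
R4 ← R4 − (1/9)·R1: [0, -248/9, 296/9]
R5 ← R5 + (13/9)·R1: [0, -124/9, 148/9]
R3 ← R3 − (1/2)·R2: [0, 0, 0]
R4 ← R4 + R2: [0, 0, 0]
R5 ← R5 + (1/2)·R2: [0, 0, 0]
2 nonzero rows, so rank(AM) = 2.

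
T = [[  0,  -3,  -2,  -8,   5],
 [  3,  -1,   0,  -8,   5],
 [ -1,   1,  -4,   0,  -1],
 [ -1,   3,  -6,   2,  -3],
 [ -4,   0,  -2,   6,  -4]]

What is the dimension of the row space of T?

3

Row reduce to echelon form.
Swap R1 ↔ R2
R3 ← R3 + (1/3)·R1: [0, 2/3, -4, -8/3, 2/3]
R4 ← R4 + (1/3)·R1: [0, 8/3, -6, -2/3, -4/3]
R5 ← R5 + (4/3)·R1: [0, -4/3, -2, -14/3, 8/3]
R3 ← R3 + (2/9)·R2: [0, 0, -40/9, -40/9, 16/9]
R4 ← R4 + (8/9)·R2: [0, 0, -70/9, -70/9, 28/9]
R5 ← R5 − (4/9)·R2: [0, 0, -10/9, -10/9, 4/9]
R4 ← R4 − (7/4)·R3: [0, 0, 0, 0, 0]
R5 ← R5 − (1/4)·R3: [0, 0, 0, 0, 0]
Echelon form has 3 nonzero rows, so rank(T) = 3.
The row space has dimension equal to the rank: 3.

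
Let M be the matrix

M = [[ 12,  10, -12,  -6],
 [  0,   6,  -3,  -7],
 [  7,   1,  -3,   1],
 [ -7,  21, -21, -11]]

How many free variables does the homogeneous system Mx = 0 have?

0

Row reduce to echelon form.
R3 ← R3 − (7/12)·R1: [0, -29/6, 4, 9/2]
R4 ← R4 + (7/12)·R1: [0, 161/6, -28, -29/2]
R3 ← R3 + (29/36)·R2: [0, 0, 19/12, -41/36]
R4 ← R4 − (161/36)·R2: [0, 0, -175/12, 605/36]
R4 ← R4 + (175/19)·R3: [0, 0, 0, 120/19]
4 nonzero rows, so rank(M) = 4.
M has 4 columns; by rank–nullity, nullity = 4 − 4 = 0.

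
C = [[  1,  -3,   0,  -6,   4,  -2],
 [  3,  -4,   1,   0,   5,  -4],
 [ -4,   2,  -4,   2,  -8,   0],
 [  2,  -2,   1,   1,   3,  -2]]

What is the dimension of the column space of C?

Row reduce to echelon form.
R2 ← R2 − (3)·R1: [0, 5, 1, 18, -7, 2]
R3 ← R3 + (4)·R1: [0, -10, -4, -22, 8, -8]
R4 ← R4 − (2)·R1: [0, 4, 1, 13, -5, 2]
R3 ← R3 + (2)·R2: [0, 0, -2, 14, -6, -4]
R4 ← R4 − (4/5)·R2: [0, 0, 1/5, -7/5, 3/5, 2/5]
R4 ← R4 + (1/10)·R3: [0, 0, 0, 0, 0, 0]
Echelon form has 3 nonzero rows, so rank(C) = 3.
The column space has dimension equal to the rank: 3.

3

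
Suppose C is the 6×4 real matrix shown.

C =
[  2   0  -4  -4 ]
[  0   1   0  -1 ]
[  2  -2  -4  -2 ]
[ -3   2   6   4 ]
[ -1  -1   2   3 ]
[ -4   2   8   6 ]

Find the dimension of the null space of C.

2

Row reduce to echelon form.
R3 ← R3 − R1: [0, -2, 0, 2]
R4 ← R4 + (3/2)·R1: [0, 2, 0, -2]
R5 ← R5 + (1/2)·R1: [0, -1, 0, 1]
R6 ← R6 + (2)·R1: [0, 2, 0, -2]
R3 ← R3 + (2)·R2: [0, 0, 0, 0]
R4 ← R4 − (2)·R2: [0, 0, 0, 0]
R5 ← R5 + R2: [0, 0, 0, 0]
R6 ← R6 − (2)·R2: [0, 0, 0, 0]
2 nonzero rows, so rank(C) = 2.
C has 4 columns; by rank–nullity, nullity = 4 − 2 = 2.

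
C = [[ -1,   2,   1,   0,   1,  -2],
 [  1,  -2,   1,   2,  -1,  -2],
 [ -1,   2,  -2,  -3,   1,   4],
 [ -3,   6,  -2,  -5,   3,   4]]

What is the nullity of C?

4

Row reduce to echelon form.
R2 ← R2 + R1: [0, 0, 2, 2, 0, -4]
R3 ← R3 − R1: [0, 0, -3, -3, 0, 6]
R4 ← R4 − (3)·R1: [0, 0, -5, -5, 0, 10]
R3 ← R3 + (3/2)·R2: [0, 0, 0, 0, 0, 0]
R4 ← R4 + (5/2)·R2: [0, 0, 0, 0, 0, 0]
2 nonzero rows, so rank(C) = 2.
C has 6 columns; by rank–nullity, nullity = 6 − 2 = 4.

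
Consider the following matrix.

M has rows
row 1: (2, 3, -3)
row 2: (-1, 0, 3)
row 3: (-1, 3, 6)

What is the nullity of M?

1

Row reduce to echelon form.
R2 ← R2 + (1/2)·R1: [0, 3/2, 3/2]
R3 ← R3 + (1/2)·R1: [0, 9/2, 9/2]
R3 ← R3 − (3)·R2: [0, 0, 0]
2 nonzero rows, so rank(M) = 2.
M has 3 columns; by rank–nullity, nullity = 3 − 2 = 1.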